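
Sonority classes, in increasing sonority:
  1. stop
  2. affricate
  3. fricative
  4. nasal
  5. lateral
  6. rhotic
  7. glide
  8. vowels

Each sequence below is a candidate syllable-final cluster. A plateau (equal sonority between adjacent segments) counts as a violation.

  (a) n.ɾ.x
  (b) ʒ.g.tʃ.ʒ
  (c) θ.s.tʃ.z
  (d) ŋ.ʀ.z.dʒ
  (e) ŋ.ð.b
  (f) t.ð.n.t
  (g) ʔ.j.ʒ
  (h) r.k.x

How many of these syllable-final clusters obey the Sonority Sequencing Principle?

(a) n.ɾ.x: profile 4-6-3 — violates.
(b) ʒ.g.tʃ.ʒ: profile 3-1-2-3 — violates.
(c) θ.s.tʃ.z: profile 3-3-2-3 — violates.
(d) ŋ.ʀ.z.dʒ: profile 4-6-3-2 — violates.
(e) ŋ.ð.b: profile 4-3-1 — obeys.
(f) t.ð.n.t: profile 1-3-4-1 — violates.
(g) ʔ.j.ʒ: profile 1-7-3 — violates.
(h) r.k.x: profile 6-1-3 — violates.

1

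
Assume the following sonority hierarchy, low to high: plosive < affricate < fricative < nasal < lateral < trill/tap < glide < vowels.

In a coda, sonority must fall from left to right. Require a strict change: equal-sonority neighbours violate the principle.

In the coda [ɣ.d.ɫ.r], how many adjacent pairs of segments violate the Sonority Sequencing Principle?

/ɣ/ — fricative, sonority 3.
/d/ — plosive, sonority 1.
/ɫ/ — lateral, sonority 5.
/r/ — trill/tap, sonority 6.
/ɣ/→/d/: 3→1 (falls) — ok.
/d/→/ɫ/: 1→5 (does not fall) — violation.
/ɫ/→/r/: 5→6 (does not fall) — violation.

2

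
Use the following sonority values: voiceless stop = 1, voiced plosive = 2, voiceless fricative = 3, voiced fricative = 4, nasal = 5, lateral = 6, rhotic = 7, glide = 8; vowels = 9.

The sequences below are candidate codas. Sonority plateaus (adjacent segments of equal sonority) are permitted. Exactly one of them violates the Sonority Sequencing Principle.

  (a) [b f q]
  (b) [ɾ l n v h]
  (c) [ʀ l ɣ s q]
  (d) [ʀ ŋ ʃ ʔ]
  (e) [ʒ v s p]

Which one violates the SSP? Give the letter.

a

(a) [b f q]: profile 2-3-1 — violates.
(b) [ɾ l n v h]: profile 7-6-5-4-3 — obeys.
(c) [ʀ l ɣ s q]: profile 7-6-4-3-1 — obeys.
(d) [ʀ ŋ ʃ ʔ]: profile 7-5-3-1 — obeys.
(e) [ʒ v s p]: profile 4-4-3-1 — obeys.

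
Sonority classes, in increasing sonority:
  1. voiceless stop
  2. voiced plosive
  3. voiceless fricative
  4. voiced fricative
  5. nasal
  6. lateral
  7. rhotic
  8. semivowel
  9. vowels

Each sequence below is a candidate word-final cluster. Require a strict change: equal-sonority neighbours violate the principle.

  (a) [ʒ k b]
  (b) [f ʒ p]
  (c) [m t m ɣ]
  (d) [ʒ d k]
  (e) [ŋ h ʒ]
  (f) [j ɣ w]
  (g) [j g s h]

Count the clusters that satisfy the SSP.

1

(a) 4-1-2 → violates
(b) 3-4-1 → violates
(c) 5-1-5-4 → violates
(d) 4-2-1 → obeys
(e) 5-3-4 → violates
(f) 8-4-8 → violates
(g) 8-2-3-3 → violates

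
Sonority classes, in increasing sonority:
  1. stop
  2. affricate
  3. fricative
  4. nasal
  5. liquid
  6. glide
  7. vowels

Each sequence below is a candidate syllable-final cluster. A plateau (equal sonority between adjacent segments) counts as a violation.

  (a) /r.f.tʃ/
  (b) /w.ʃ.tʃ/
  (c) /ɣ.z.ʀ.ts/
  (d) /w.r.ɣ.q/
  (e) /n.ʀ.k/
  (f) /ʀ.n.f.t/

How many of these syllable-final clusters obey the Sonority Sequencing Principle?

(a) 5-3-2 → obeys
(b) 6-3-2 → obeys
(c) 3-3-5-2 → violates
(d) 6-5-3-1 → obeys
(e) 4-5-1 → violates
(f) 5-4-3-1 → obeys

4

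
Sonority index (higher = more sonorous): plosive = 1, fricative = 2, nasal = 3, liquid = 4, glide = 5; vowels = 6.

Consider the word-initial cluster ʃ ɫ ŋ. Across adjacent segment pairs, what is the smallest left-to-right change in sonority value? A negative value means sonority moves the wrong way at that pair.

/ʃ/ is a fricative (sonority 2).
/ɫ/ is a liquid (sonority 4).
/ŋ/ is a nasal (sonority 3).
/ʃ/→/ɫ/: change +2.
/ɫ/→/ŋ/: change -1.
Minimum = -1.

-1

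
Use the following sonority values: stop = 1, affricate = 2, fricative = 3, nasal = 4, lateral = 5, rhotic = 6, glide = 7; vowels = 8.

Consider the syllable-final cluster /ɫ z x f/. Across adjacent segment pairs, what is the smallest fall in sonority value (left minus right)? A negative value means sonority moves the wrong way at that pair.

0

/ɫ/: lateral = 5.
/z/: fricative = 3.
/x/: fricative = 3.
/f/: fricative = 3.
/ɫ/→/z/: change +2.
/z/→/x/: change +0.
/x/→/f/: change +0.
Minimum = 0.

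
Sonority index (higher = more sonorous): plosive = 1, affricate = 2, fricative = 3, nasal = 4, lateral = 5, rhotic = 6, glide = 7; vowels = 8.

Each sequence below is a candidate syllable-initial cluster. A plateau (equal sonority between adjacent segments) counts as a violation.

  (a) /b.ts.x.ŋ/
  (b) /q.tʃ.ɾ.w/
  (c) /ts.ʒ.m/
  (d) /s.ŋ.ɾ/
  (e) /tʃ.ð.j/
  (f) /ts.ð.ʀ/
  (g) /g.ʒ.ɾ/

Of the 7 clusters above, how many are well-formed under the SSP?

(a) sonority 1-2-3-4: well-formed.
(b) sonority 1-2-6-7: well-formed.
(c) sonority 2-3-4: well-formed.
(d) sonority 3-4-6: well-formed.
(e) sonority 2-3-7: well-formed.
(f) sonority 2-3-6: well-formed.
(g) sonority 1-3-6: well-formed.

7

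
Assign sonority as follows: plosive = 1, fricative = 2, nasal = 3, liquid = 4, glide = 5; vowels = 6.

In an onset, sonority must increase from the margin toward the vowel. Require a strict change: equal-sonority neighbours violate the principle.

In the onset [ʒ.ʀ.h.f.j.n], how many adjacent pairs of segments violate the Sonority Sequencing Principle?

3

/ʒ/: fricative = 2.
/ʀ/: liquid = 4.
/h/: fricative = 2.
/f/: fricative = 2.
/j/: glide = 5.
/n/: nasal = 3.
/ʒ/→/ʀ/: 2→4 (rises) — ok.
/ʀ/→/h/: 4→2 (does not rise) — violation.
/h/→/f/: 2→2 (plateau) — violation.
/f/→/j/: 2→5 (rises) — ok.
/j/→/n/: 5→3 (does not rise) — violation.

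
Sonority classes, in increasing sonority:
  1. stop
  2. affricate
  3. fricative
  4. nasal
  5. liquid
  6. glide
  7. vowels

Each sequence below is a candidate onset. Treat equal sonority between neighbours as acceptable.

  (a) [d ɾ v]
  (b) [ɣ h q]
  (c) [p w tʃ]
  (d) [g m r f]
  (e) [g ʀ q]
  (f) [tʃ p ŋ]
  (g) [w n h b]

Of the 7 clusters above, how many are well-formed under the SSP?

0

(a) [d ɾ v]: profile 1-5-3 — violates.
(b) [ɣ h q]: profile 3-3-1 — violates.
(c) [p w tʃ]: profile 1-6-2 — violates.
(d) [g m r f]: profile 1-4-5-3 — violates.
(e) [g ʀ q]: profile 1-5-1 — violates.
(f) [tʃ p ŋ]: profile 2-1-4 — violates.
(g) [w n h b]: profile 6-4-3-1 — violates.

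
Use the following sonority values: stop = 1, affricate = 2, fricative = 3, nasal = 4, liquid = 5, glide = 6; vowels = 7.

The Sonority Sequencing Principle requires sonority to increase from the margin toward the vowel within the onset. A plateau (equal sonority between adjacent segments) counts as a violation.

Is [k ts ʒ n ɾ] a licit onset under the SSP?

/k/: stop = 1.
/ts/: affricate = 2.
/ʒ/: fricative = 3.
/n/: nasal = 4.
/ɾ/: liquid = 5.
The profile 1-2-3-4-5 strictly rises, so the onset satisfies the SSP.

yes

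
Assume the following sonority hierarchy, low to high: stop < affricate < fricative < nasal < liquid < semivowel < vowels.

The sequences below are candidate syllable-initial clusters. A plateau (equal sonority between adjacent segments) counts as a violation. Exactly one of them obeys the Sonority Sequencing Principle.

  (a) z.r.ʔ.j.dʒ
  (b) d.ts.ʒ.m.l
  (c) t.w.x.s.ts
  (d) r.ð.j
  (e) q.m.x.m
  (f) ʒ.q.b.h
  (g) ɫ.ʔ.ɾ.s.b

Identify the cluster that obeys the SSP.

b

(a) sonority 3-5-1-6-2: ill-formed.
(b) sonority 1-2-3-4-5: well-formed.
(c) sonority 1-6-3-3-2: ill-formed.
(d) sonority 5-3-6: ill-formed.
(e) sonority 1-4-3-4: ill-formed.
(f) sonority 3-1-1-3: ill-formed.
(g) sonority 5-1-5-3-1: ill-formed.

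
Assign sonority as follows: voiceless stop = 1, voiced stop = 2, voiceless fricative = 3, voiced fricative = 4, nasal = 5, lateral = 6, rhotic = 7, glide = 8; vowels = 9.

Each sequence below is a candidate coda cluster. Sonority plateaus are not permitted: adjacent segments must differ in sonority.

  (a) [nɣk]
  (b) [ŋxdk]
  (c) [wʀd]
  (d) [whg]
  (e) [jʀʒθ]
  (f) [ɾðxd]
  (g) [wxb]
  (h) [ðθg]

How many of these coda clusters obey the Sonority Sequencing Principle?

8

(a) [nɣk]: profile 5-4-1 — obeys.
(b) [ŋxdk]: profile 5-3-2-1 — obeys.
(c) [wʀd]: profile 8-7-2 — obeys.
(d) [whg]: profile 8-3-2 — obeys.
(e) [jʀʒθ]: profile 8-7-4-3 — obeys.
(f) [ɾðxd]: profile 7-4-3-2 — obeys.
(g) [wxb]: profile 8-3-2 — obeys.
(h) [ðθg]: profile 4-3-2 — obeys.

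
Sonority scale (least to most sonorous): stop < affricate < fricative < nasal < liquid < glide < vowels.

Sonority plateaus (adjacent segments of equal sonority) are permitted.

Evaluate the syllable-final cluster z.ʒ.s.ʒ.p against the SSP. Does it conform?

yes

/z/ is a fricative (sonority 3).
/ʒ/ is a fricative (sonority 3).
/s/ is a fricative (sonority 3).
/ʒ/ is a fricative (sonority 3).
/p/ is a stop (sonority 1).
The profile 3-3-3-3-1 is non-increasing (plateaus allowed), so the syllable-final cluster satisfies the SSP.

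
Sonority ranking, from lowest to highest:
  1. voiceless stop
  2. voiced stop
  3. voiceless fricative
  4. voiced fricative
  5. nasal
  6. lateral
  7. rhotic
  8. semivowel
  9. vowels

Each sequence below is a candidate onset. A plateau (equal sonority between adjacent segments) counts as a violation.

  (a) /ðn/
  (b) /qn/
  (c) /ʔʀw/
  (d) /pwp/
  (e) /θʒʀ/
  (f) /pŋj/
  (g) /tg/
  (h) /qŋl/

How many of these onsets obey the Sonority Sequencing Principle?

(a) /ðn/: profile 4-5 — obeys.
(b) /qn/: profile 1-5 — obeys.
(c) /ʔʀw/: profile 1-7-8 — obeys.
(d) /pwp/: profile 1-8-1 — violates.
(e) /θʒʀ/: profile 3-4-7 — obeys.
(f) /pŋj/: profile 1-5-8 — obeys.
(g) /tg/: profile 1-2 — obeys.
(h) /qŋl/: profile 1-5-6 — obeys.

7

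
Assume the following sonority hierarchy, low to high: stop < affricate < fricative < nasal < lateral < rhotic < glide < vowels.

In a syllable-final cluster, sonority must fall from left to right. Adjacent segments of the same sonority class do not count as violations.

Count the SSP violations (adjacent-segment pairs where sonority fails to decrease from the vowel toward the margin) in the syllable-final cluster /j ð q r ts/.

1

/j/: glide = 7.
/ð/: fricative = 3.
/q/: stop = 1.
/r/: rhotic = 6.
/ts/: affricate = 2.
/j/→/ð/: 7→3 (falls) — ok.
/ð/→/q/: 3→1 (falls) — ok.
/q/→/r/: 1→6 (does not fall) — violation.
/r/→/ts/: 6→2 (falls) — ok.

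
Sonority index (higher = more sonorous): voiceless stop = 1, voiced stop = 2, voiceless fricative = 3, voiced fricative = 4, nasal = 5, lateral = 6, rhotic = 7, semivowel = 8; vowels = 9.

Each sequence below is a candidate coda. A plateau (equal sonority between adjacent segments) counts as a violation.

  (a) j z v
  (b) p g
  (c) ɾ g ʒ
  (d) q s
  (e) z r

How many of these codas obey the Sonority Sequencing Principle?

0

(a) 8-4-4 → violates
(b) 1-2 → violates
(c) 7-2-4 → violates
(d) 1-3 → violates
(e) 4-7 → violates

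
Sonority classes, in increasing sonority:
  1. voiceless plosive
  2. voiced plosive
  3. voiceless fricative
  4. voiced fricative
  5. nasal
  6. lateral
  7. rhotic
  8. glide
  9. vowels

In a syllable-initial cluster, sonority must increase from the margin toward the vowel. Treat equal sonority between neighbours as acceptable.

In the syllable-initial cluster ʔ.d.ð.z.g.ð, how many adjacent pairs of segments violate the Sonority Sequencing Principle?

1

/ʔ/ — voiceless plosive, sonority 1.
/d/ — voiced plosive, sonority 2.
/ð/ — voiced fricative, sonority 4.
/z/ — voiced fricative, sonority 4.
/g/ — voiced plosive, sonority 2.
/ð/ — voiced fricative, sonority 4.
/ʔ/→/d/: 1→2 (rises) — ok.
/d/→/ð/: 2→4 (rises) — ok.
/ð/→/z/: 4→4 (plateau, allowed) — ok.
/z/→/g/: 4→2 (does not rise) — violation.
/g/→/ð/: 2→4 (rises) — ok.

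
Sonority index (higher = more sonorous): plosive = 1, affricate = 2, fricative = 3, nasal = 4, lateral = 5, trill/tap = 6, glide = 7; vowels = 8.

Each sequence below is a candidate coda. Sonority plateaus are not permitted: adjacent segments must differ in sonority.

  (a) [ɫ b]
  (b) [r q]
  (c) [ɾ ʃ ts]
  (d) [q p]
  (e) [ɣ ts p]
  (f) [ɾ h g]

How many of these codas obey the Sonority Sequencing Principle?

5

(a) [ɫ b]: profile 5-1 — obeys.
(b) [r q]: profile 6-1 — obeys.
(c) [ɾ ʃ ts]: profile 6-3-2 — obeys.
(d) [q p]: profile 1-1 — violates.
(e) [ɣ ts p]: profile 3-2-1 — obeys.
(f) [ɾ h g]: profile 6-3-1 — obeys.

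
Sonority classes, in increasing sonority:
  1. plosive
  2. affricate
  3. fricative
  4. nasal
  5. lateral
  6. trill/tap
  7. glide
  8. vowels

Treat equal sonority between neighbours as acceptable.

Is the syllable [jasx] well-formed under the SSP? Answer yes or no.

Onset: /j/ is a glide (sonority 7); then the nucleus /a/ (sonority 8).
Onset profile 7-8 — rises to the nucleus.
Coda: /s/ is a fricative (sonority 3), /x/ is a fricative (sonority 3).
Coda profile 8-3-3 — falls from the nucleus.

yes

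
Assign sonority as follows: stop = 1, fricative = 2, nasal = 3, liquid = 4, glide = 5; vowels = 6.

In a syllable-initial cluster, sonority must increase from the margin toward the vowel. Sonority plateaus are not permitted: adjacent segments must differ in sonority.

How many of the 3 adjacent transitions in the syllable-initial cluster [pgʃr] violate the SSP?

/p/: stop = 1.
/g/: stop = 1.
/ʃ/: fricative = 2.
/r/: liquid = 4.
/p/→/g/: 1→1 (plateau) — violation.
/g/→/ʃ/: 1→2 (rises) — ok.
/ʃ/→/r/: 2→4 (rises) — ok.

1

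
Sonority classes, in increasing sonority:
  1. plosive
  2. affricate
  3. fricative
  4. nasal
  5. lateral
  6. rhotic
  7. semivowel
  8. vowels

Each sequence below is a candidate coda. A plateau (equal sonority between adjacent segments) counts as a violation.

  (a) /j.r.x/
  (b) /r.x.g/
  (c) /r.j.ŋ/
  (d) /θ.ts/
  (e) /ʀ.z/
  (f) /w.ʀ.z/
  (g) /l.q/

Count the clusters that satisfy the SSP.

(a) sonority 7-6-3: well-formed.
(b) sonority 6-3-1: well-formed.
(c) sonority 6-7-4: ill-formed.
(d) sonority 3-2: well-formed.
(e) sonority 6-3: well-formed.
(f) sonority 7-6-3: well-formed.
(g) sonority 5-1: well-formed.

6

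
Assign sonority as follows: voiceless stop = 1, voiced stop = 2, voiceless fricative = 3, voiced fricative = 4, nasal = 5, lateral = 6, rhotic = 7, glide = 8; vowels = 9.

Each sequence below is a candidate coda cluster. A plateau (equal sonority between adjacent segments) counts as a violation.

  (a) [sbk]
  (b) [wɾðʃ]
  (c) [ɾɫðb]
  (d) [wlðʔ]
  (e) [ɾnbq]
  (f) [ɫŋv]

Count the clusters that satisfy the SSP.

(a) 3-2-1 → obeys
(b) 8-7-4-3 → obeys
(c) 7-6-4-2 → obeys
(d) 8-6-4-1 → obeys
(e) 7-5-2-1 → obeys
(f) 6-5-4 → obeys

6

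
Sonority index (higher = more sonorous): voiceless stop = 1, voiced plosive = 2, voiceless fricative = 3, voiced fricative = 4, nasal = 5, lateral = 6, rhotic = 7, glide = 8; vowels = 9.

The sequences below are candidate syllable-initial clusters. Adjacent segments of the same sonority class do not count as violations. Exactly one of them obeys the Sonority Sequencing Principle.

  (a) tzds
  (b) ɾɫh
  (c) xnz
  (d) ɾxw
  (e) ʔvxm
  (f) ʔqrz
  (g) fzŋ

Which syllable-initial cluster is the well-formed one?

g

(a) tzds: profile 1-4-2-3 — violates.
(b) ɾɫh: profile 7-6-3 — violates.
(c) xnz: profile 3-5-4 — violates.
(d) ɾxw: profile 7-3-8 — violates.
(e) ʔvxm: profile 1-4-3-5 — violates.
(f) ʔqrz: profile 1-1-7-4 — violates.
(g) fzŋ: profile 3-4-5 — obeys.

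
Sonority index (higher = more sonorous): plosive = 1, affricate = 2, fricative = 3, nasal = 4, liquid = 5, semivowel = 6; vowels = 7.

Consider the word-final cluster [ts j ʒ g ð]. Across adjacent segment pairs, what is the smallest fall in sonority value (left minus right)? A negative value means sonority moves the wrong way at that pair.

-4

/ts/ — affricate, sonority 2.
/j/ — semivowel, sonority 6.
/ʒ/ — fricative, sonority 3.
/g/ — plosive, sonority 1.
/ð/ — fricative, sonority 3.
/ts/→/j/: change -4.
/j/→/ʒ/: change +3.
/ʒ/→/g/: change +2.
/g/→/ð/: change -2.
Minimum = -4.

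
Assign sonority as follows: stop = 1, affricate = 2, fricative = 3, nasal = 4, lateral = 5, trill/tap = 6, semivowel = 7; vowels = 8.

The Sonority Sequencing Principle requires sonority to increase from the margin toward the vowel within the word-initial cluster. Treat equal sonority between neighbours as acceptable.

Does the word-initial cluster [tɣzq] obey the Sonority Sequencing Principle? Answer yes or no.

/t/: stop = 1.
/ɣ/: fricative = 3.
/z/: fricative = 3.
/q/: stop = 1.
The profile is 1-3-3-1. Between /z/ (3) and /q/ (1) sonority does not rise, so the cluster violates the SSP.

no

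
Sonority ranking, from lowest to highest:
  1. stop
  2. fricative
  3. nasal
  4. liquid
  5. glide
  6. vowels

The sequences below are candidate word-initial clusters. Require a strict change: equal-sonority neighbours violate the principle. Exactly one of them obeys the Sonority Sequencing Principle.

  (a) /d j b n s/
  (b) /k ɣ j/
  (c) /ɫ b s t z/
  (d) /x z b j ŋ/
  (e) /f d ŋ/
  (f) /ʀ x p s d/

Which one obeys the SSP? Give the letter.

b

(a) 1-5-1-3-2 → violates
(b) 1-2-5 → obeys
(c) 4-1-2-1-2 → violates
(d) 2-2-1-5-3 → violates
(e) 2-1-3 → violates
(f) 4-2-1-2-1 → violates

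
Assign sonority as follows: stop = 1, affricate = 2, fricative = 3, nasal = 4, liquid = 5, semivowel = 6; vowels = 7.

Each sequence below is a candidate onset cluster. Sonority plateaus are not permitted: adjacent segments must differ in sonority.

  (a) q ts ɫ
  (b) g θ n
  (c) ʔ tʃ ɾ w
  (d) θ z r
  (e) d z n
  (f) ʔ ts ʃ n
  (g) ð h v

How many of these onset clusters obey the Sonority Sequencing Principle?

(a) q ts ɫ: profile 1-2-5 — obeys.
(b) g θ n: profile 1-3-4 — obeys.
(c) ʔ tʃ ɾ w: profile 1-2-5-6 — obeys.
(d) θ z r: profile 3-3-5 — violates.
(e) d z n: profile 1-3-4 — obeys.
(f) ʔ ts ʃ n: profile 1-2-3-4 — obeys.
(g) ð h v: profile 3-3-3 — violates.

5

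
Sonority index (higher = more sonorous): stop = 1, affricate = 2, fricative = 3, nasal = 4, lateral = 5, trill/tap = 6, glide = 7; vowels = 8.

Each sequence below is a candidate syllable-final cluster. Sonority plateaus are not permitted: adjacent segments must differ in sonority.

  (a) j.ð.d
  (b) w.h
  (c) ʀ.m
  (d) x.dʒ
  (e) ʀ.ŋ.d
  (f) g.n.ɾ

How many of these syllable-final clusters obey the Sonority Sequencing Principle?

(a) sonority 7-3-1: well-formed.
(b) sonority 7-3: well-formed.
(c) sonority 6-4: well-formed.
(d) sonority 3-2: well-formed.
(e) sonority 6-4-1: well-formed.
(f) sonority 1-4-6: ill-formed.

5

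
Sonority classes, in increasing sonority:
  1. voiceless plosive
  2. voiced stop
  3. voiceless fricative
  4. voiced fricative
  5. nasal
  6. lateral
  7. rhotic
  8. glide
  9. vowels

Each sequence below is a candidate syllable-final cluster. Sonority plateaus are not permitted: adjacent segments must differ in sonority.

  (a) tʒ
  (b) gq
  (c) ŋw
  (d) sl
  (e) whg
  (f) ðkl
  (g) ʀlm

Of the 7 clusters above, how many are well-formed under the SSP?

3

(a) sonority 1-4: ill-formed.
(b) sonority 2-1: well-formed.
(c) sonority 5-8: ill-formed.
(d) sonority 3-6: ill-formed.
(e) sonority 8-3-2: well-formed.
(f) sonority 4-1-6: ill-formed.
(g) sonority 7-6-5: well-formed.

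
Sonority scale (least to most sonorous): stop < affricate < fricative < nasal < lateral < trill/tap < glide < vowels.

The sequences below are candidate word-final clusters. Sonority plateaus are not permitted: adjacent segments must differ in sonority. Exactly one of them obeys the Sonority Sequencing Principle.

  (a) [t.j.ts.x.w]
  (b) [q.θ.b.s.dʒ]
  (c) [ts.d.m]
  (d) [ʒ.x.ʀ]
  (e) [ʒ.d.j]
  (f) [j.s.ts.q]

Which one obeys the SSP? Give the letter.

f

(a) 1-7-2-3-7 → violates
(b) 1-3-1-3-2 → violates
(c) 2-1-4 → violates
(d) 3-3-6 → violates
(e) 3-1-7 → violates
(f) 7-3-2-1 → obeys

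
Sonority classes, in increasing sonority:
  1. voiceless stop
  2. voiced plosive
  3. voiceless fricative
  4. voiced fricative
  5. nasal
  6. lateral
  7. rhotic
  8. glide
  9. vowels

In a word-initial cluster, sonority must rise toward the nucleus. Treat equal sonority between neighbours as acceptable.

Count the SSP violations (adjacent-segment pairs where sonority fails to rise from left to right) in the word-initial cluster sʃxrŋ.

1

/s/ is a voiceless fricative (sonority 3).
/ʃ/ is a voiceless fricative (sonority 3).
/x/ is a voiceless fricative (sonority 3).
/r/ is a rhotic (sonority 7).
/ŋ/ is a nasal (sonority 5).
/s/→/ʃ/: 3→3 (plateau, allowed) — ok.
/ʃ/→/x/: 3→3 (plateau, allowed) — ok.
/x/→/r/: 3→7 (rises) — ok.
/r/→/ŋ/: 7→5 (does not rise) — violation.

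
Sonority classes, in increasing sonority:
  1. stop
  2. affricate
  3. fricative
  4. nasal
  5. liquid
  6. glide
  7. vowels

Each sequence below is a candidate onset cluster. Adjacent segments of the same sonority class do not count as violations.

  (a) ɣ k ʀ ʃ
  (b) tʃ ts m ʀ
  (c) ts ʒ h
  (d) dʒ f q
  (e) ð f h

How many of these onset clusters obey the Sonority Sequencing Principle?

(a) sonority 3-1-5-3: ill-formed.
(b) sonority 2-2-4-5: well-formed.
(c) sonority 2-3-3: well-formed.
(d) sonority 2-3-1: ill-formed.
(e) sonority 3-3-3: well-formed.

3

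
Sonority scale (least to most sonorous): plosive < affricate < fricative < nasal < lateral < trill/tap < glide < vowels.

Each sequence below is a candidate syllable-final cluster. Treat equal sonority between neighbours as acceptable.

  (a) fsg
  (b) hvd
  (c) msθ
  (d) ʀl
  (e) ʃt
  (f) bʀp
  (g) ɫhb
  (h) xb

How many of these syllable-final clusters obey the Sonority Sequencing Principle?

(a) fsg: profile 3-3-1 — obeys.
(b) hvd: profile 3-3-1 — obeys.
(c) msθ: profile 4-3-3 — obeys.
(d) ʀl: profile 6-5 — obeys.
(e) ʃt: profile 3-1 — obeys.
(f) bʀp: profile 1-6-1 — violates.
(g) ɫhb: profile 5-3-1 — obeys.
(h) xb: profile 3-1 — obeys.

7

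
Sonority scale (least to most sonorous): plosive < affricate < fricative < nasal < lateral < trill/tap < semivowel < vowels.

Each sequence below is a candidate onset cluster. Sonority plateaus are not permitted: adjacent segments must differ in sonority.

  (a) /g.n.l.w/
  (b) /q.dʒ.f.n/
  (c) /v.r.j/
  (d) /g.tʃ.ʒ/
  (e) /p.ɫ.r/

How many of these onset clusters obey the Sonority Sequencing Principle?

(a) 1-4-5-7 → obeys
(b) 1-2-3-4 → obeys
(c) 3-6-7 → obeys
(d) 1-2-3 → obeys
(e) 1-5-6 → obeys

5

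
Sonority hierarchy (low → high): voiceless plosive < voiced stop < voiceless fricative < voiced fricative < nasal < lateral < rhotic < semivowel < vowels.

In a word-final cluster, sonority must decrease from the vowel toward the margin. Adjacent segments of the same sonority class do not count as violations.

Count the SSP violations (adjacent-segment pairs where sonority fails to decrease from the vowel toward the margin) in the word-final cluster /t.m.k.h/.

/t/: voiceless plosive = 1.
/m/: nasal = 5.
/k/: voiceless plosive = 1.
/h/: voiceless fricative = 3.
/t/→/m/: 1→5 (does not fall) — violation.
/m/→/k/: 5→1 (falls) — ok.
/k/→/h/: 1→3 (does not fall) — violation.

2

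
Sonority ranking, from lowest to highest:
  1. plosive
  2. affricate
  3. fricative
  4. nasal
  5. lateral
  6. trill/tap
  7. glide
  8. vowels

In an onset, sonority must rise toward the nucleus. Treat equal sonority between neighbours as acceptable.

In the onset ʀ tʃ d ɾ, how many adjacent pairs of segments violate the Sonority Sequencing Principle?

2

/ʀ/: trill/tap = 6.
/tʃ/: affricate = 2.
/d/: plosive = 1.
/ɾ/: trill/tap = 6.
/ʀ/→/tʃ/: 6→2 (does not rise) — violation.
/tʃ/→/d/: 2→1 (does not rise) — violation.
/d/→/ɾ/: 1→6 (rises) — ok.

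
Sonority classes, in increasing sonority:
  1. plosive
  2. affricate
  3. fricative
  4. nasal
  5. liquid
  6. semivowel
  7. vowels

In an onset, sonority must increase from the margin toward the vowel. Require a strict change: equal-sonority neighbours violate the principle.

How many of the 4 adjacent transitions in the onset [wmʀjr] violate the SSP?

/w/ — semivowel, sonority 6.
/m/ — nasal, sonority 4.
/ʀ/ — liquid, sonority 5.
/j/ — semivowel, sonority 6.
/r/ — liquid, sonority 5.
/w/→/m/: 6→4 (does not rise) — violation.
/m/→/ʀ/: 4→5 (rises) — ok.
/ʀ/→/j/: 5→6 (rises) — ok.
/j/→/r/: 6→5 (does not rise) — violation.

2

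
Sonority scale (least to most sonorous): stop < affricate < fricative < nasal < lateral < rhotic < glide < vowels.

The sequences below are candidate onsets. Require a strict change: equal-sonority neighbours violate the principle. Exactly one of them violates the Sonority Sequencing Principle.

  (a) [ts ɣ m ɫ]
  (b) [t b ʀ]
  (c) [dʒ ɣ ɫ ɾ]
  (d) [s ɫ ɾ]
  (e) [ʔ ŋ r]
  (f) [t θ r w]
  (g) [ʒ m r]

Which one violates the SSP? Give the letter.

b

(a) [ts ɣ m ɫ]: profile 2-3-4-5 — obeys.
(b) [t b ʀ]: profile 1-1-6 — violates.
(c) [dʒ ɣ ɫ ɾ]: profile 2-3-5-6 — obeys.
(d) [s ɫ ɾ]: profile 3-5-6 — obeys.
(e) [ʔ ŋ r]: profile 1-4-6 — obeys.
(f) [t θ r w]: profile 1-3-6-7 — obeys.
(g) [ʒ m r]: profile 3-4-6 — obeys.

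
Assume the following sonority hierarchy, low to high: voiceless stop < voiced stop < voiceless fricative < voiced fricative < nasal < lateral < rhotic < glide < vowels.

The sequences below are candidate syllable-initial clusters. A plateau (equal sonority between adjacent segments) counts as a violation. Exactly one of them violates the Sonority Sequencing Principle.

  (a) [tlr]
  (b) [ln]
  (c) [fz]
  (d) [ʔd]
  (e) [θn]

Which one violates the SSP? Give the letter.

(a) [tlr]: profile 1-6-7 — obeys.
(b) [ln]: profile 6-5 — violates.
(c) [fz]: profile 3-4 — obeys.
(d) [ʔd]: profile 1-2 — obeys.
(e) [θn]: profile 3-5 — obeys.

b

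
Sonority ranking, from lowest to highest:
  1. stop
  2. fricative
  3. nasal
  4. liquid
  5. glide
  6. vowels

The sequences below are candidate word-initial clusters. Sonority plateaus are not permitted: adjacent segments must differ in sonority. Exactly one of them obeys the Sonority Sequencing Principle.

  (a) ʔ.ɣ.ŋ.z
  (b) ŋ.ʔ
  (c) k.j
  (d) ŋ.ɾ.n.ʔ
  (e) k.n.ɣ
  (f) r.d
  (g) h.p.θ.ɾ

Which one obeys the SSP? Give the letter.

c

(a) 1-2-3-2 → violates
(b) 3-1 → violates
(c) 1-5 → obeys
(d) 3-4-3-1 → violates
(e) 1-3-2 → violates
(f) 4-1 → violates
(g) 2-1-2-4 → violates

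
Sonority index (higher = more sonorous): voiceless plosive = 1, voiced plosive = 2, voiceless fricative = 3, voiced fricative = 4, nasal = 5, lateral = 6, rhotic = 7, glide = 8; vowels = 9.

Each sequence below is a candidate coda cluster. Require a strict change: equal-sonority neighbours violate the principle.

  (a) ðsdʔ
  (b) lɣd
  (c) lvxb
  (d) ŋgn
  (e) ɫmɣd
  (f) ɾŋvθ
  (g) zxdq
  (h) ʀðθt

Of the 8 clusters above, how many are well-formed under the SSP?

7

(a) ðsdʔ: profile 4-3-2-1 — obeys.
(b) lɣd: profile 6-4-2 — obeys.
(c) lvxb: profile 6-4-3-2 — obeys.
(d) ŋgn: profile 5-2-5 — violates.
(e) ɫmɣd: profile 6-5-4-2 — obeys.
(f) ɾŋvθ: profile 7-5-4-3 — obeys.
(g) zxdq: profile 4-3-2-1 — obeys.
(h) ʀðθt: profile 7-4-3-1 — obeys.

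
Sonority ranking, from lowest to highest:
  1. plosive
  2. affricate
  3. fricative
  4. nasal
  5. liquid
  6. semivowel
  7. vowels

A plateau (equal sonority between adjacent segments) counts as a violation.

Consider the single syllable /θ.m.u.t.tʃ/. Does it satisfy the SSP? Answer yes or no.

no

Onset: /θ/ is a fricative (sonority 3), /m/ is a nasal (sonority 4); then the nucleus /u/ (sonority 7).
Onset profile 3-4-7 — rises to the nucleus.
Coda: /t/ is a plosive (sonority 1), /tʃ/ is an affricate (sonority 2).
Coda profile 7-1-2 — does not strictly fall throughout.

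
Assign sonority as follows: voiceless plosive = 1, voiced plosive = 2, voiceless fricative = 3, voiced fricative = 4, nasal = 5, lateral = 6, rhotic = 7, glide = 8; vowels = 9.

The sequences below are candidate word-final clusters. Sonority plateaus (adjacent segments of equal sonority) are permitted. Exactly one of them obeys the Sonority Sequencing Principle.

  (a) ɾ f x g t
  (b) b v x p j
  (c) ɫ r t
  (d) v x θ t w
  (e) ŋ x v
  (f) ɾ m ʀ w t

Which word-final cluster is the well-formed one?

a

(a) ɾ f x g t: profile 7-3-3-2-1 — obeys.
(b) b v x p j: profile 2-4-3-1-8 — violates.
(c) ɫ r t: profile 6-7-1 — violates.
(d) v x θ t w: profile 4-3-3-1-8 — violates.
(e) ŋ x v: profile 5-3-4 — violates.
(f) ɾ m ʀ w t: profile 7-5-7-8-1 — violates.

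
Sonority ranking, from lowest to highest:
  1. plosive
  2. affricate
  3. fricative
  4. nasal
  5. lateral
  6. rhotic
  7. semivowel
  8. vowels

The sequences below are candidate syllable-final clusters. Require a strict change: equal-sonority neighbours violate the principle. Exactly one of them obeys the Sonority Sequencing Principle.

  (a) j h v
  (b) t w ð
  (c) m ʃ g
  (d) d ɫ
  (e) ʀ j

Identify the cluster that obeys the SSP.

c

(a) j h v: profile 7-3-3 — violates.
(b) t w ð: profile 1-7-3 — violates.
(c) m ʃ g: profile 4-3-1 — obeys.
(d) d ɫ: profile 1-5 — violates.
(e) ʀ j: profile 6-7 — violates.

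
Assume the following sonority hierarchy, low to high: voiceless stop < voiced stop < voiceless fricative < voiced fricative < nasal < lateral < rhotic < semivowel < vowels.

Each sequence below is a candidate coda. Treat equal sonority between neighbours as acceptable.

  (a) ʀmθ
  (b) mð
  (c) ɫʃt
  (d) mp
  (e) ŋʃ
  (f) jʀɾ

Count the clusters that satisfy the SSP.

(a) ʀmθ: profile 7-5-3 — obeys.
(b) mð: profile 5-4 — obeys.
(c) ɫʃt: profile 6-3-1 — obeys.
(d) mp: profile 5-1 — obeys.
(e) ŋʃ: profile 5-3 — obeys.
(f) jʀɾ: profile 8-7-7 — obeys.

6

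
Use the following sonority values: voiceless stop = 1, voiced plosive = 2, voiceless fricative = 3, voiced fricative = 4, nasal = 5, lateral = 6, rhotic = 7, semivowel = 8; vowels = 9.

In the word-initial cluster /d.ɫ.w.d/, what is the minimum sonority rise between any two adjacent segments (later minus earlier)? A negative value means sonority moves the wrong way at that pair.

/d/: voiced plosive = 2.
/ɫ/: lateral = 6.
/w/: semivowel = 8.
/d/: voiced plosive = 2.
/d/→/ɫ/: change +4.
/ɫ/→/w/: change +2.
/w/→/d/: change -6.
Minimum = -6.

-6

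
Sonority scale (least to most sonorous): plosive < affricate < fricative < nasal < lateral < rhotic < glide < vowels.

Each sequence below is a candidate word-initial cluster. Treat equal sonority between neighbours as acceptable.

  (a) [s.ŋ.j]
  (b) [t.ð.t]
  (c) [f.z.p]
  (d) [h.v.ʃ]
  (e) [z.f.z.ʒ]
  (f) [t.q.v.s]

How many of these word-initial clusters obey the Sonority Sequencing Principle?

(a) [s.ŋ.j]: profile 3-4-7 — obeys.
(b) [t.ð.t]: profile 1-3-1 — violates.
(c) [f.z.p]: profile 3-3-1 — violates.
(d) [h.v.ʃ]: profile 3-3-3 — obeys.
(e) [z.f.z.ʒ]: profile 3-3-3-3 — obeys.
(f) [t.q.v.s]: profile 1-1-3-3 — obeys.

4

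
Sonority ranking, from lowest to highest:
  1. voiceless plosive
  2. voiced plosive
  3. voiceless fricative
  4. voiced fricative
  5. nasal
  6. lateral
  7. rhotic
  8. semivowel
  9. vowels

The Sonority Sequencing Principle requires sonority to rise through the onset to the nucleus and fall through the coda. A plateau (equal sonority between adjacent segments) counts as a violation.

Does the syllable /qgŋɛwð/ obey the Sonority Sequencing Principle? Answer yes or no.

Onset: /q/ is a voiceless plosive (sonority 1), /g/ is a voiced plosive (sonority 2), /ŋ/ is a nasal (sonority 5); then the nucleus /ɛ/ (sonority 9).
Onset profile 1-2-5-9 — rises to the nucleus.
Coda: /w/ is a semivowel (sonority 8), /ð/ is a voiced fricative (sonority 4).
Coda profile 9-8-4 — falls from the nucleus.

yes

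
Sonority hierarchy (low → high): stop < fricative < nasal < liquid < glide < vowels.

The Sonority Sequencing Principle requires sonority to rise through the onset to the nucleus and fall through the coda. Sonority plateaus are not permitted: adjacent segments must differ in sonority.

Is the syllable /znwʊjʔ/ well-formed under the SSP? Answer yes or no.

Onset: /z/ is a fricative (sonority 2), /n/ is a nasal (sonority 3), /w/ is a glide (sonority 5); then the nucleus /ʊ/ (sonority 6).
Onset profile 2-3-5-6 — rises to the nucleus.
Coda: /j/ is a glide (sonority 5), /ʔ/ is a stop (sonority 1).
Coda profile 6-5-1 — falls from the nucleus.

yes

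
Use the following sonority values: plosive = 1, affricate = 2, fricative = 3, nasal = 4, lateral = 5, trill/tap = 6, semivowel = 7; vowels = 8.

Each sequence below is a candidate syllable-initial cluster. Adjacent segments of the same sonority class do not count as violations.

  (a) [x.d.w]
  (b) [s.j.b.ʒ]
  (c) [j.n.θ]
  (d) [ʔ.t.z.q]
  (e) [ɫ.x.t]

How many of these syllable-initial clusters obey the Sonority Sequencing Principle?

(a) 3-1-7 → violates
(b) 3-7-1-3 → violates
(c) 7-4-3 → violates
(d) 1-1-3-1 → violates
(e) 5-3-1 → violates

0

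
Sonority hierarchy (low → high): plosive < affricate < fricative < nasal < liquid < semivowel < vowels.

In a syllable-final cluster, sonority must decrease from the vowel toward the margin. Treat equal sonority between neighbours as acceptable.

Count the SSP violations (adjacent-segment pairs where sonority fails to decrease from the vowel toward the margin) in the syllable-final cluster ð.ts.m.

1

/ð/ — fricative, sonority 3.
/ts/ — affricate, sonority 2.
/m/ — nasal, sonority 4.
/ð/→/ts/: 3→2 (falls) — ok.
/ts/→/m/: 2→4 (does not fall) — violation.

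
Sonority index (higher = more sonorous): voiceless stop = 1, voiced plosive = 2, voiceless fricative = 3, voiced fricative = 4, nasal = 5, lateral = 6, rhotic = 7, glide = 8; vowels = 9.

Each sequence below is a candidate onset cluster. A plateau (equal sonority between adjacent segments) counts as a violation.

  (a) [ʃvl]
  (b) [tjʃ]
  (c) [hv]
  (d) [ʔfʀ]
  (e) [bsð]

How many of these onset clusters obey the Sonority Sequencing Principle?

(a) 3-4-6 → obeys
(b) 1-8-3 → violates
(c) 3-4 → obeys
(d) 1-3-7 → obeys
(e) 2-3-4 → obeys

4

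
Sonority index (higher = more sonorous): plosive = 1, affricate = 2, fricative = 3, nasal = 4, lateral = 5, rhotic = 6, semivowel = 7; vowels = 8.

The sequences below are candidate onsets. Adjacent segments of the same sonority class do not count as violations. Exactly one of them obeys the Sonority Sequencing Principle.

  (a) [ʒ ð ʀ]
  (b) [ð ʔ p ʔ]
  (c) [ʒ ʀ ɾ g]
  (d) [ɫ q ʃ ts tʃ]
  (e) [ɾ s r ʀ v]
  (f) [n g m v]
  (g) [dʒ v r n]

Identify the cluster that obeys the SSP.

(a) sonority 3-3-6: well-formed.
(b) sonority 3-1-1-1: ill-formed.
(c) sonority 3-6-6-1: ill-formed.
(d) sonority 5-1-3-2-2: ill-formed.
(e) sonority 6-3-6-6-3: ill-formed.
(f) sonority 4-1-4-3: ill-formed.
(g) sonority 2-3-6-4: ill-formed.

a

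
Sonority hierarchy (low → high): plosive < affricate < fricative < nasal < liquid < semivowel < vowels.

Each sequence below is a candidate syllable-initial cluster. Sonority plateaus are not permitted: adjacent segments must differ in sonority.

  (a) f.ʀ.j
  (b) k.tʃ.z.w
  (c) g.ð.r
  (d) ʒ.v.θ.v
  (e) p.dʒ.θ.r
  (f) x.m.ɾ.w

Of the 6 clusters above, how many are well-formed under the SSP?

5

(a) f.ʀ.j: profile 3-5-6 — obeys.
(b) k.tʃ.z.w: profile 1-2-3-6 — obeys.
(c) g.ð.r: profile 1-3-5 — obeys.
(d) ʒ.v.θ.v: profile 3-3-3-3 — violates.
(e) p.dʒ.θ.r: profile 1-2-3-5 — obeys.
(f) x.m.ɾ.w: profile 3-4-5-6 — obeys.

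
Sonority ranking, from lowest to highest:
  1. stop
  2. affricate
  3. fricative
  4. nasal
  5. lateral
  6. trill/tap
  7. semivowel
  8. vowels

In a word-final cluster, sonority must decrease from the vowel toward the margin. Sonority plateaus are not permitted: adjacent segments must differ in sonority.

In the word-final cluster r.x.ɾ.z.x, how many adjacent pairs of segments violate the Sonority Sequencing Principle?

/r/ is a trill/tap (sonority 6).
/x/ is a fricative (sonority 3).
/ɾ/ is a trill/tap (sonority 6).
/z/ is a fricative (sonority 3).
/x/ is a fricative (sonority 3).
/r/→/x/: 6→3 (falls) — ok.
/x/→/ɾ/: 3→6 (does not fall) — violation.
/ɾ/→/z/: 6→3 (falls) — ok.
/z/→/x/: 3→3 (plateau) — violation.

2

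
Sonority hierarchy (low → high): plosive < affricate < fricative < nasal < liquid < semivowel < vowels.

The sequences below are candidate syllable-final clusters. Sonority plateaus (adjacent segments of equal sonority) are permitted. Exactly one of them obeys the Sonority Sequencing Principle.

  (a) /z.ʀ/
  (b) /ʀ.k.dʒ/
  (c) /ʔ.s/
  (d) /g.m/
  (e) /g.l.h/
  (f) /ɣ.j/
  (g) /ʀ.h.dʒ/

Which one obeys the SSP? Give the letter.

(a) sonority 3-5: ill-formed.
(b) sonority 5-1-2: ill-formed.
(c) sonority 1-3: ill-formed.
(d) sonority 1-4: ill-formed.
(e) sonority 1-5-3: ill-formed.
(f) sonority 3-6: ill-formed.
(g) sonority 5-3-2: well-formed.

g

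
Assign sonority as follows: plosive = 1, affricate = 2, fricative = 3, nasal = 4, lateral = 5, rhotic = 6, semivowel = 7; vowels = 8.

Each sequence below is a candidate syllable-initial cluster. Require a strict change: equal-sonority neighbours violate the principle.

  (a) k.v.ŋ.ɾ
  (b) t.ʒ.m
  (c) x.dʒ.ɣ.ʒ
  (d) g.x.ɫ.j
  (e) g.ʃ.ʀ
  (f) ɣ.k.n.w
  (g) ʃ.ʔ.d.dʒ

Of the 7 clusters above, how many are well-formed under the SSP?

(a) sonority 1-3-4-6: well-formed.
(b) sonority 1-3-4: well-formed.
(c) sonority 3-2-3-3: ill-formed.
(d) sonority 1-3-5-7: well-formed.
(e) sonority 1-3-6: well-formed.
(f) sonority 3-1-4-7: ill-formed.
(g) sonority 3-1-1-2: ill-formed.

4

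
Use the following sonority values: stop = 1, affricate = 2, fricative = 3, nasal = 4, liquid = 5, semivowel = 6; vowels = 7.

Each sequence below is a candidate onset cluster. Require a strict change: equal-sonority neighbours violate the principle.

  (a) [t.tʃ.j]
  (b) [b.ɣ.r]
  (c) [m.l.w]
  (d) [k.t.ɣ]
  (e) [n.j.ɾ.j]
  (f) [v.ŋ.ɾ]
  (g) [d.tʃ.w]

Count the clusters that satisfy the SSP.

5

(a) 1-2-6 → obeys
(b) 1-3-5 → obeys
(c) 4-5-6 → obeys
(d) 1-1-3 → violates
(e) 4-6-5-6 → violates
(f) 3-4-5 → obeys
(g) 1-2-6 → obeys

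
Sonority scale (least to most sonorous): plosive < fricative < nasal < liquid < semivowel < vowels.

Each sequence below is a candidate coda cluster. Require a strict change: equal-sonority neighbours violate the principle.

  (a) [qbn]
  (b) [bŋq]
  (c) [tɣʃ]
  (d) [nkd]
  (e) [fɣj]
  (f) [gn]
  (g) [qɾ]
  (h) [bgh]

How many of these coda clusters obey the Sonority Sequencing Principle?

(a) [qbn]: profile 1-1-3 — violates.
(b) [bŋq]: profile 1-3-1 — violates.
(c) [tɣʃ]: profile 1-2-2 — violates.
(d) [nkd]: profile 3-1-1 — violates.
(e) [fɣj]: profile 2-2-5 — violates.
(f) [gn]: profile 1-3 — violates.
(g) [qɾ]: profile 1-4 — violates.
(h) [bgh]: profile 1-1-2 — violates.

0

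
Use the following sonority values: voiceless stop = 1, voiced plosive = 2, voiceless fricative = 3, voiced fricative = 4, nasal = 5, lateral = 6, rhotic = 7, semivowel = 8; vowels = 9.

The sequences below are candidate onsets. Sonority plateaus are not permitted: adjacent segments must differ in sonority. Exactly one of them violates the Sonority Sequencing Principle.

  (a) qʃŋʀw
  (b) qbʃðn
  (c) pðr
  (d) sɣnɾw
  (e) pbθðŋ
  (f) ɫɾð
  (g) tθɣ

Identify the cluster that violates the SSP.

f

(a) 1-3-5-7-8 → obeys
(b) 1-2-3-4-5 → obeys
(c) 1-4-7 → obeys
(d) 3-4-5-7-8 → obeys
(e) 1-2-3-4-5 → obeys
(f) 6-7-4 → violates
(g) 1-3-4 → obeys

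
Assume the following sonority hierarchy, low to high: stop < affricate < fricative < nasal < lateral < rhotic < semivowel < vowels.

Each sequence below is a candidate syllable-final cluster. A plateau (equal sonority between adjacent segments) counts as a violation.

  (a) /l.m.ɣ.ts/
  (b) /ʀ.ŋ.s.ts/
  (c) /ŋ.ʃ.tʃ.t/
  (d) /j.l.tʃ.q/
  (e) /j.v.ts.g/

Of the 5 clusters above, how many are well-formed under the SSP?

(a) 5-4-3-2 → obeys
(b) 6-4-3-2 → obeys
(c) 4-3-2-1 → obeys
(d) 7-5-2-1 → obeys
(e) 7-3-2-1 → obeys

5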